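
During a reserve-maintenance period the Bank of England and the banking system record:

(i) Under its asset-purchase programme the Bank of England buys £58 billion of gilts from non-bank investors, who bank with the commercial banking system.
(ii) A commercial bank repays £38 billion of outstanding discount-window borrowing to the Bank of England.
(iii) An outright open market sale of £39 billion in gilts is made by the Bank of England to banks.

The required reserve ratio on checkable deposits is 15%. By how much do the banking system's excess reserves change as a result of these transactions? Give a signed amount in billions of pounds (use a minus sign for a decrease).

Asset purchase (from non-banks) £58 billion: reserves +£58B, deposits +£58B.
Discount-window repayment £38 billion: reserves −£38B, deposits 0.
OMO sale (to banks) £39 billion: reserves −£39B, deposits 0.
Totals: Δreserves = −£19B, Δdeposits = +£58B.
Δrequired reserves = 15% × +£58B = +£8.7B.
Δexcess reserves = Δreserves − Δrequired = −£19B − (+£8.7B) = -£27.7 billion.

-£27.7 billion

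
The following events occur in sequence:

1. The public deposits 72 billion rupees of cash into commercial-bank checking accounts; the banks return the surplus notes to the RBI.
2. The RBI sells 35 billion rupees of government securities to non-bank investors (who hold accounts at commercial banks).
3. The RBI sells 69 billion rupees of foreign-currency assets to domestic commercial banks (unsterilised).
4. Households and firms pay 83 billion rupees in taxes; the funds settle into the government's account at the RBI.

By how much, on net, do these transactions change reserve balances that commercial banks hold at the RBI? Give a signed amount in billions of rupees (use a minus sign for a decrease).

RBI balance sheet:
  Assets:      Securities −35B, Foreign assets −69B
  Liabilities: Bank reserves −115B, Currency in circulation −72B, Government deposits +83B
So the change in reserve balances that commercial banks hold at the RBI is -115 billion.

-115 billion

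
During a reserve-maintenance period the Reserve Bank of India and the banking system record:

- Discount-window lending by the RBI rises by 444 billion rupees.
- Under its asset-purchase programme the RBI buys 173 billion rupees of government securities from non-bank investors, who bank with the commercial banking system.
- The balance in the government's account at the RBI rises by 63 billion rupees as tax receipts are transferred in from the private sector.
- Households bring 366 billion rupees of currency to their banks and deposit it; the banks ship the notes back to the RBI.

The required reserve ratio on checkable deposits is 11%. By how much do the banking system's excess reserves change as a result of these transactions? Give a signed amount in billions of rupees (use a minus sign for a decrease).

Discount-window loan 444 billion rupees: reserves +444B, deposits 0.
Asset purchase (from non-banks) 173 billion rupees: reserves +173B, deposits +173B.
Government account inflow 63 billion rupees: reserves −63B, deposits −63B.
Currency deposit 366 billion rupees: reserves +366B, deposits +366B.
Totals: Δreserves = +920B, Δdeposits = +476B.
Δrequired reserves = 11% × +476B = +52.36B.
Δexcess reserves = Δreserves − Δrequired = +920B − (+52.36B) = +867.64 billion.

+867.64 billion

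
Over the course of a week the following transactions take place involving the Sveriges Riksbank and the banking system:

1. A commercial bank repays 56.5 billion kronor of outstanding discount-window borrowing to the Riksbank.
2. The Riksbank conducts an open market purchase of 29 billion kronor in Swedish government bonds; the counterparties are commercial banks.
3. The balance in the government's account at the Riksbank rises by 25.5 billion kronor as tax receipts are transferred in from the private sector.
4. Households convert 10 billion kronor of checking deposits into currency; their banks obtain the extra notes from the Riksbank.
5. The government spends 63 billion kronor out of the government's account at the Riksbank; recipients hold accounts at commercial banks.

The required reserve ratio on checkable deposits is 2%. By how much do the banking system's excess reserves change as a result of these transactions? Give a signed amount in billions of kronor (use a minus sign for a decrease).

-0.55 billion

Discount-window repayment 56.5 billion kronor: reserves −56.5B, deposits 0.
OMO purchase (from banks) 29 billion kronor: reserves +29B, deposits 0.
Government account inflow 25.5 billion kronor: reserves −25.5B, deposits −25.5B.
Currency withdrawal 10 billion kronor: reserves −10B, deposits −10B.
Government spending 63 billion kronor: reserves +63B, deposits +63B.
Totals: Δreserves = 0, Δdeposits = +27.5B.
Δrequired reserves = 2% × +27.5B = +0.55B.
Δexcess reserves = Δreserves − Δrequired = 0 − (+0.55B) = -0.55 billion.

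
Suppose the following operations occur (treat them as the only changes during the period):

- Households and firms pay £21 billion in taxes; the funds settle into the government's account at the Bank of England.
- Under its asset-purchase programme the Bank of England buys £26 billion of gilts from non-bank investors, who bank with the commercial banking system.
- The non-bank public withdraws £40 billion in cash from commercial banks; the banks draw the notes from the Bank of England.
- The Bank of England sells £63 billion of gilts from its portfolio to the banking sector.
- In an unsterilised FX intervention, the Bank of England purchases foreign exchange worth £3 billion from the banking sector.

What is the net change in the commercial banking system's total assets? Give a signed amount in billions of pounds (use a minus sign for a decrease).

Government account inflow £21 billion: bank balance sheets shrink → −£21B.
Asset purchase (from non-banks) £26 billion: bank balance sheets expand → +£26B.
Currency withdrawal £40 billion: bank balance sheets shrink → −£40B.
OMO sale (to banks) £63 billion: just an asset swap on bank balance sheets → 0.
FX purchase £3 billion: just an asset swap on bank balance sheets → 0.
Net: −21 + 26 − 40 + 0 + 0 = -£35 billion.

-£35 billion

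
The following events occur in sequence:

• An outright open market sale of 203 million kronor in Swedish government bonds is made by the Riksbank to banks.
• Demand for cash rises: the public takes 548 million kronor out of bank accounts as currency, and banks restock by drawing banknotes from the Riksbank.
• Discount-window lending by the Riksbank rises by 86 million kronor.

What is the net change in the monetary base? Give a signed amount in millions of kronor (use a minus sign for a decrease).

-117 million

OMO sale (to banks) 203 million kronor: Riksbank balance sheet contracts → −203M.
Currency withdrawal 548 million kronor: just a shift between currency and reserves — both are base money → 0.
Discount-window loan 86 million kronor: Riksbank balance sheet expands → +86M.
Net: −203 + 0 + 86 = -117 million.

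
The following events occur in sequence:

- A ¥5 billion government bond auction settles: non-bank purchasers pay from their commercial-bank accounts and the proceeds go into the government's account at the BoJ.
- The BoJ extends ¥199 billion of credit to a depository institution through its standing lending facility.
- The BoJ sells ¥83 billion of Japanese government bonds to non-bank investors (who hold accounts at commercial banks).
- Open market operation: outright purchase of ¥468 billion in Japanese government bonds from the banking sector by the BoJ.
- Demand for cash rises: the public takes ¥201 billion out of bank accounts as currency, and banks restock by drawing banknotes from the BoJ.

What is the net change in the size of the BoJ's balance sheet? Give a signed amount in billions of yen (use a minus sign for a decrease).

Government account inflow ¥5 billion: only the composition of liabilities changes → 0.
Discount-window loan ¥199 billion: a BoJ asset is acquired → +¥199B.
Asset sale (to non-banks) ¥83 billion: a BoJ asset is shed → −¥83B.
OMO purchase (from banks) ¥468 billion: a BoJ asset is acquired → +¥468B.
Currency withdrawal ¥201 billion: only the composition of liabilities changes → 0.
Net: 0 + 199 − 83 + 468 + 0 = +¥584 billion.

+¥584 billion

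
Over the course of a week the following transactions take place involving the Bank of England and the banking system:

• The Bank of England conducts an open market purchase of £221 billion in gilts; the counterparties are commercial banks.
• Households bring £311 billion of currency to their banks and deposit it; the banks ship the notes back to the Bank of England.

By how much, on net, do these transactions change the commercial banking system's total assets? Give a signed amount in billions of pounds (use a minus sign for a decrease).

+£311 billion

OMO purchase (from banks) £221 billion: just an asset swap on bank balance sheets → 0.
Currency deposit £311 billion: bank balance sheets expand → +£311B.
Net: 0 + 311 = +£311 billion.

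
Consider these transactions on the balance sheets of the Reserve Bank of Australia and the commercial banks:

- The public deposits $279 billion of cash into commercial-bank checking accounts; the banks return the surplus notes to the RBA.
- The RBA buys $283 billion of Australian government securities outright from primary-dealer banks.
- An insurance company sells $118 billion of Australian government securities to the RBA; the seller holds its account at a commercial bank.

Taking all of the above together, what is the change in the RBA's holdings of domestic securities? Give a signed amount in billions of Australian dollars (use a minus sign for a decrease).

RBA balance sheet:
  Assets:      Securities +$401B
  Liabilities: Bank reserves +$680B, Currency in circulation −$279B
So the change in the RBA's holdings of domestic securities is +$401 billion.

+$401 billion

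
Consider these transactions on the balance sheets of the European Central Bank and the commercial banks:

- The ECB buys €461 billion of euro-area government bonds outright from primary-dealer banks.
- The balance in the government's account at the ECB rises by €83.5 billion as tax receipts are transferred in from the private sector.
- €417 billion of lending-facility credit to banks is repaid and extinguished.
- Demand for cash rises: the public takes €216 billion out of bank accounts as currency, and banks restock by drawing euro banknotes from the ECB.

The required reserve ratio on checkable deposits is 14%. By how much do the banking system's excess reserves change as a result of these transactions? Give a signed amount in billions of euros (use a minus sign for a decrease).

OMO purchase (from banks) €461 billion: reserves +€461B, deposits 0.
Government account inflow €83.5 billion: reserves −€83.5B, deposits −€83.5B.
Discount-window repayment €417 billion: reserves −€417B, deposits 0.
Currency withdrawal €216 billion: reserves −€216B, deposits −€216B.
Totals: Δreserves = −€255.5B, Δdeposits = −€299.5B.
Δrequired reserves = 14% × −€299.5B = −€41.93B.
Δexcess reserves = Δreserves − Δrequired = −€255.5B − (−€41.93B) = -€213.57 billion.

-€213.57 billion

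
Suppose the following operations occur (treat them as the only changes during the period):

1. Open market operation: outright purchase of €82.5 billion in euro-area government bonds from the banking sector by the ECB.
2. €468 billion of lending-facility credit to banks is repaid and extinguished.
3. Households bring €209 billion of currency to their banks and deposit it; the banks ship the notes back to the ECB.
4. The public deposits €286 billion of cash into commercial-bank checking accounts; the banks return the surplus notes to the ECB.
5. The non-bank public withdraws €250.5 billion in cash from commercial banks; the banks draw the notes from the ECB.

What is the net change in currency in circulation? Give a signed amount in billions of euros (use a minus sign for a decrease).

-€244.5 billion

OMO purchase (from banks) €82.5 billion: no currency enters or leaves circulation → 0.
Discount-window repayment €468 billion: no currency enters or leaves circulation → 0.
Currency deposit €209 billion: notes return to the central bank → −€209B.
Currency deposit €286 billion: notes return to the central bank → −€286B.
Currency withdrawal €250.5 billion: notes leave the central bank → +€250.5B.
Net: 0 + 0 − 209 − 286 + 250.5 = -€244.5 billion.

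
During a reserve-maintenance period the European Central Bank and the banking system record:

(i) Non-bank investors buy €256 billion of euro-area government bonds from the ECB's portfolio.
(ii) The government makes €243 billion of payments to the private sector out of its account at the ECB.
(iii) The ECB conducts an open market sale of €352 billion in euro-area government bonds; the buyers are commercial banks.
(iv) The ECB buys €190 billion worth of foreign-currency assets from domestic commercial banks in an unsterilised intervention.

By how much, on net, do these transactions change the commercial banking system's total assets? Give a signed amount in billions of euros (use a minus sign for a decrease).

-€13 billion

ECB balance sheet:
  Assets:      Securities −€608B, Foreign assets +€190B
  Liabilities: Bank reserves −€175B, Government deposits −€243B
Commercial banking system:
  Assets:      Reserves at CB −€175B, Securities +€352B, Foreign assets −€190B
  Liabilities: Checkable deposits −€13B
Change in total bank assets = -€13 billion.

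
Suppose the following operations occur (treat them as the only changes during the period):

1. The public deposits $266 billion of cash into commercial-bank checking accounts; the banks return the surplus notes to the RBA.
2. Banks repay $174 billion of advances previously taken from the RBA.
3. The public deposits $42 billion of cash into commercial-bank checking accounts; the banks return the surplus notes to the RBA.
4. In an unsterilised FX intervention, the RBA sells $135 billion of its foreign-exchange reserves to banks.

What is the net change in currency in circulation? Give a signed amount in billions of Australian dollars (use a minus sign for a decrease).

Currency deposit $266 billion: notes return to the central bank → −$266B.
Discount-window repayment $174 billion: no currency enters or leaves circulation → 0.
Currency deposit $42 billion: notes return to the central bank → −$42B.
FX sale $135 billion: no currency enters or leaves circulation → 0.
Net: −266 + 0 − 42 + 0 = -$308 billion.

-$308 billion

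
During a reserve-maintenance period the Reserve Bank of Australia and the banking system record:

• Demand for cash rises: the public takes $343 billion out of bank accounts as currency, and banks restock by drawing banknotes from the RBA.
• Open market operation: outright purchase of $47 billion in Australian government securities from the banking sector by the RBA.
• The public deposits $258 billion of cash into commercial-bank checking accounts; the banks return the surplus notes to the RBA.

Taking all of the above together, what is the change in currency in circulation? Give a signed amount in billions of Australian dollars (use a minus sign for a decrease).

+$85 billion

Currency withdrawal $343 billion: notes leave the central bank → +$343B.
OMO purchase (from banks) $47 billion: no currency enters or leaves circulation → 0.
Currency deposit $258 billion: notes return to the central bank → −$258B.
Net: 343 + 0 − 258 = +$85 billion.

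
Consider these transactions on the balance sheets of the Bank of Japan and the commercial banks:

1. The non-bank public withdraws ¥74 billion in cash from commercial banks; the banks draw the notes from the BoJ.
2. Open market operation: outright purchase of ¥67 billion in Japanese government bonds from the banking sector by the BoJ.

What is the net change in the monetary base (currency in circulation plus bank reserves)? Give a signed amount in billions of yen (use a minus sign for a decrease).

Currency withdrawal ¥74 billion: just a shift between currency and reserves — both are base money → 0.
OMO purchase (from banks) ¥67 billion: BoJ balance sheet expands → +¥67B.
Net: 0 + 67 = +¥67 billion.

+¥67 billion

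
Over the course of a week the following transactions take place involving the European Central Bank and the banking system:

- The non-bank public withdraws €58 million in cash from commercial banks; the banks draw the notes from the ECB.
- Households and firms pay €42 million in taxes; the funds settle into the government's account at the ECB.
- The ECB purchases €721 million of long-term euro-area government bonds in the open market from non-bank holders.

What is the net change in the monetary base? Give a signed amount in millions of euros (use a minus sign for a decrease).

+€679 million

ECB balance sheet:
  Assets:      Securities +€721M
  Liabilities: Bank reserves +€621M, Currency in circulation +€58M, Government deposits +€42M
Commercial banking system:
  Assets:      Reserves at CB +€621M
  Liabilities: Checkable deposits +€621M
Monetary base = currency + reserves: +€58M + (+€621M) = +€679 million.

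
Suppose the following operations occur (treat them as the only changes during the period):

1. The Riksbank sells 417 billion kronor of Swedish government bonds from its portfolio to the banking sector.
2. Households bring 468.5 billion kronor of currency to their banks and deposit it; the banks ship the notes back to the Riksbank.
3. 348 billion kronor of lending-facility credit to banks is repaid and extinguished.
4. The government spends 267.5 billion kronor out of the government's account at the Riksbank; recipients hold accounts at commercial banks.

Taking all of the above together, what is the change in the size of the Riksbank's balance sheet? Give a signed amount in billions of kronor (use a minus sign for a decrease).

Riksbank balance sheet:
  Assets:      Securities −417B, Loans to banks −348B
  Liabilities: Bank reserves −29B, Currency in circulation −468.5B, Government deposits −267.5B
Commercial banking system:
  Assets:      Reserves at CB −29B, Securities +417B
  Liabilities: Checkable deposits +736B, Borrowings from CB −348B
Change in total Riksbank assets = -765 billion.

-765 billion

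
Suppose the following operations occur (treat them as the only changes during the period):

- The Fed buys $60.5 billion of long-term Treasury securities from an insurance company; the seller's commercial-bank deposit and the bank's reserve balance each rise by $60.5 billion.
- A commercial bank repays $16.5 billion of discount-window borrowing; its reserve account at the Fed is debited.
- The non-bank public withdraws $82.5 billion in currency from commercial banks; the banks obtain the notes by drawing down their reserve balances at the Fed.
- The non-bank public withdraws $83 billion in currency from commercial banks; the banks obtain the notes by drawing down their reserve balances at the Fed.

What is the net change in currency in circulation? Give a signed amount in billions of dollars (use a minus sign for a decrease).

+$165.5 billion

Asset purchase (from non-banks) $60.5 billion: no currency enters or leaves circulation → 0.
Discount-window repayment $16.5 billion: no currency enters or leaves circulation → 0.
Currency withdrawal $82.5 billion: notes leave the central bank → +$82.5B.
Currency withdrawal $83 billion: notes leave the central bank → +$83B.
Net: 0 + 0 + 82.5 + 83 = +$165.5 billion.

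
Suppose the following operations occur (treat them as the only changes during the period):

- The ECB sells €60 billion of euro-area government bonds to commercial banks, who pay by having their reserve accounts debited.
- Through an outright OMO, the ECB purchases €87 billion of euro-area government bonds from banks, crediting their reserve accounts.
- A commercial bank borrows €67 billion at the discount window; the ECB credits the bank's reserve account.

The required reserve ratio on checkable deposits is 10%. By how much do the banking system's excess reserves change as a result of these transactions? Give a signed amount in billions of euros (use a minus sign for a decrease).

+€94 billion

OMO sale (to banks) €60 billion: reserves −€60B, deposits 0.
OMO purchase (from banks) €87 billion: reserves +€87B, deposits 0.
Discount-window loan €67 billion: reserves +€67B, deposits 0.
Totals: Δreserves = +€94B, Δdeposits = 0.
Δrequired reserves = 10% × 0 = 0.
Δexcess reserves = Δreserves − Δrequired = +€94B − (0) = +€94 billion.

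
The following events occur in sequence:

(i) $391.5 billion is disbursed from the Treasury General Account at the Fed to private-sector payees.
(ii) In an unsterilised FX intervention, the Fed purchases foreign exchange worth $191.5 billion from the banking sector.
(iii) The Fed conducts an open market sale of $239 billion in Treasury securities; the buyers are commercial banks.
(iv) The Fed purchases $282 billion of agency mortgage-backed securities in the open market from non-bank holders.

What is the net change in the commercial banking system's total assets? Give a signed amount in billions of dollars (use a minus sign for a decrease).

Fed balance sheet:
  Assets:      Securities +$43B, Foreign assets +$191.5B
  Liabilities: Bank reserves +$626B, Government deposits −$391.5B
Commercial banking system:
  Assets:      Reserves at CB +$626B, Securities +$239B, Foreign assets −$191.5B
  Liabilities: Checkable deposits +$673.5B
Change in total bank assets = +$673.5 billion.

+$673.5 billion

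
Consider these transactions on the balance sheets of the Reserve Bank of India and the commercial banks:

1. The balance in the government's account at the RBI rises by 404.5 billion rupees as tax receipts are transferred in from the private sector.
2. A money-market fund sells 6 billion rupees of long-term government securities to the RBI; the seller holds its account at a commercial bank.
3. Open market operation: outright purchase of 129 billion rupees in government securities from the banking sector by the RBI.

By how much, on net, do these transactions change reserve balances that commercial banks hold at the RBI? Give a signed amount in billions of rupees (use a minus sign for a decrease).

-269.5 billion

Government account inflow 404.5 billion rupees: funds move from bank reserves into the government account → −404.5B.
Asset purchase (from non-banks) 6 billion rupees: the RBI pays by crediting reserve accounts → +6B.
OMO purchase (from banks) 129 billion rupees: the RBI pays by crediting reserve accounts → +129B.
Net: −404.5 + 6 + 129 = -269.5 billion.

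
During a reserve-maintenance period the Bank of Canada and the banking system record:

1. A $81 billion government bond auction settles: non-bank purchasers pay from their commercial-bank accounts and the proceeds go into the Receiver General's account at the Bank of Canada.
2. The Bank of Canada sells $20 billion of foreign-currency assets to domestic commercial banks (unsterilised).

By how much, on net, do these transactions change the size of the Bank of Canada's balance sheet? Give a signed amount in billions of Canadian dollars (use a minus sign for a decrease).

Government account inflow $81 billion: only the composition of liabilities changes → 0.
FX sale $20 billion: a Bank of Canada asset is shed → −$20B.
Net: 0 − 20 = -$20 billion.

-$20 billion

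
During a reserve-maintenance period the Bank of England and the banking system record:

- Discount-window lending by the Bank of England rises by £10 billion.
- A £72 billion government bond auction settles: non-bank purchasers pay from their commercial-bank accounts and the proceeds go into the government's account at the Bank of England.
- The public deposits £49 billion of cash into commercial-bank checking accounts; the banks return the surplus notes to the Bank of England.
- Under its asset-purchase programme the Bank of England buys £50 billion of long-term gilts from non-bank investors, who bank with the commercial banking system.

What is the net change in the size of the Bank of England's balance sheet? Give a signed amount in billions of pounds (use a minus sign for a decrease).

Bank of England balance sheet:
  Assets:      Securities +£50B, Loans to banks +£10B
  Liabilities: Bank reserves +£37B, Currency in circulation −£49B, Government deposits +£72B
Change in total Bank of England assets = +£60 billion.

+£60 billion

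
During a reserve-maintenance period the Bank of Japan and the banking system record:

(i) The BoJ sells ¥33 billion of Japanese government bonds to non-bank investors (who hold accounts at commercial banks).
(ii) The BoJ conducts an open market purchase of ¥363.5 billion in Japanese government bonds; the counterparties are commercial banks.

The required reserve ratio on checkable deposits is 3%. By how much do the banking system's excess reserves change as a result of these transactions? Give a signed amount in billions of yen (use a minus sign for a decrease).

Asset sale (to non-banks) ¥33 billion: reserves −¥33B, deposits −¥33B.
OMO purchase (from banks) ¥363.5 billion: reserves +¥363.5B, deposits 0.
Totals: Δreserves = +¥330.5B, Δdeposits = −¥33B.
Δrequired reserves = 3% × −¥33B = −¥0.99B.
Δexcess reserves = Δreserves − Δrequired = +¥330.5B − (−¥0.99B) = +¥331.49 billion.

+¥331.49 billion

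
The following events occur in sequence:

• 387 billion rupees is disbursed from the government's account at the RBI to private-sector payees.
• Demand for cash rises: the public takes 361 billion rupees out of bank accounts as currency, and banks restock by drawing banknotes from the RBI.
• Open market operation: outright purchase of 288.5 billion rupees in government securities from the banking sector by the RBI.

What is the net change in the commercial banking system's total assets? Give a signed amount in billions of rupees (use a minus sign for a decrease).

+26 billion

RBI balance sheet:
  Assets:      Securities +288.5B
  Liabilities: Bank reserves +314.5B, Currency in circulation +361B, Government deposits −387B
Commercial banking system:
  Assets:      Reserves at CB +314.5B, Securities −288.5B
  Liabilities: Checkable deposits +26B
Change in total bank assets = +26 billion.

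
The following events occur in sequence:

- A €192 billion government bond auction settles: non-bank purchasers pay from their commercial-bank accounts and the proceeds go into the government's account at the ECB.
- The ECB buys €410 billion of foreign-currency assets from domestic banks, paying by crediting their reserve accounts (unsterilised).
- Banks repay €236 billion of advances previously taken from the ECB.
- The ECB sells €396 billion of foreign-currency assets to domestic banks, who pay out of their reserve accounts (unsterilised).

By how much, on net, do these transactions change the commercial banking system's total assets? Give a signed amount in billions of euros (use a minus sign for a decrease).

-€428 billion

ECB balance sheet:
  Assets:      Loans to banks −€236B, Foreign assets +€14B
  Liabilities: Bank reserves −€414B, Government deposits +€192B
Commercial banking system:
  Assets:      Reserves at CB −€414B, Foreign assets −€14B
  Liabilities: Checkable deposits −€192B, Borrowings from CB −€236B
Change in total bank assets = -€428 billion.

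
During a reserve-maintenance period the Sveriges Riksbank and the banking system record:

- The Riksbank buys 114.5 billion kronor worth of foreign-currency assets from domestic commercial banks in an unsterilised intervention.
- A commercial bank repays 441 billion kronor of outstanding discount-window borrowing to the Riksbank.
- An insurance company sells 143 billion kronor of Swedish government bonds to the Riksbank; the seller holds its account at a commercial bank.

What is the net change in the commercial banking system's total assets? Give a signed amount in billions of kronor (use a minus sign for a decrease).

-298 billion

Riksbank balance sheet:
  Assets:      Securities +143B, Loans to banks −441B, Foreign assets +114.5B
  Liabilities: Bank reserves −183.5B
Commercial banking system:
  Assets:      Reserves at CB −183.5B, Foreign assets −114.5B
  Liabilities: Checkable deposits +143B, Borrowings from CB −441B
Change in total bank assets = -298 billion.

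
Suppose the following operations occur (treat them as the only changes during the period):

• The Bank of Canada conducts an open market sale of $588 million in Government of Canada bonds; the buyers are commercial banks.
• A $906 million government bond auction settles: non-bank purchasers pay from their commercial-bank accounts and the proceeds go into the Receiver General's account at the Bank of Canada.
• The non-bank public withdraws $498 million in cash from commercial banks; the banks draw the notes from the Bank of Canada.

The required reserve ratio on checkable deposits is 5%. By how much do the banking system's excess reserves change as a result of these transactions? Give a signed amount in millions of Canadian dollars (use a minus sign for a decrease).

-$1921.8 million

OMO sale (to banks) $588 million: reserves −$588M, deposits 0.
Government account inflow $906 million: reserves −$906M, deposits −$906M.
Currency withdrawal $498 million: reserves −$498M, deposits −$498M.
Totals: Δreserves = −$1992M, Δdeposits = −$1404M.
Δrequired reserves = 5% × −$1404M = −$70.2M.
Δexcess reserves = Δreserves − Δrequired = −$1992M − (−$70.2M) = -$1921.8 million.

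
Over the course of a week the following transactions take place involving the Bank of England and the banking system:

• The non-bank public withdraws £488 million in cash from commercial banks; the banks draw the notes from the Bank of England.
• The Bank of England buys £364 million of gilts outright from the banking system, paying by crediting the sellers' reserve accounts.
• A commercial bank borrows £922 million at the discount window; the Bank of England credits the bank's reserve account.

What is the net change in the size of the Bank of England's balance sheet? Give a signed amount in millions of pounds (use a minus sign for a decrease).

Currency withdrawal £488 million: only the composition of liabilities changes → 0.
OMO purchase (from banks) £364 million: a Bank of England asset is acquired → +£364M.
Discount-window loan £922 million: a Bank of England asset is acquired → +£922M.
Net: 0 + 364 + 922 = +£1286 million.

+£1286 million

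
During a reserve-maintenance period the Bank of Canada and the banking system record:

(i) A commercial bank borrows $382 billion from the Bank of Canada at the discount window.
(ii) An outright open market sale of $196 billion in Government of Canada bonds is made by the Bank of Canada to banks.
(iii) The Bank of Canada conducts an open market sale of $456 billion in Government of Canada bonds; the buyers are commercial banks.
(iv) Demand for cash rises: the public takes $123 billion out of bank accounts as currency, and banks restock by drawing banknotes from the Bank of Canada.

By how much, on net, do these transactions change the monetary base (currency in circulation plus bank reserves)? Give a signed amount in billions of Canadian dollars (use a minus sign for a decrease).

Discount-window loan $382 billion: Bank of Canada balance sheet expands → +$382B.
OMO sale (to banks) $196 billion: Bank of Canada balance sheet contracts → −$196B.
OMO sale (to banks) $456 billion: Bank of Canada balance sheet contracts → −$456B.
Currency withdrawal $123 billion: just a shift between currency and reserves — both are base money → 0.
Net: 382 − 196 − 456 + 0 = -$270 billion.

-$270 billion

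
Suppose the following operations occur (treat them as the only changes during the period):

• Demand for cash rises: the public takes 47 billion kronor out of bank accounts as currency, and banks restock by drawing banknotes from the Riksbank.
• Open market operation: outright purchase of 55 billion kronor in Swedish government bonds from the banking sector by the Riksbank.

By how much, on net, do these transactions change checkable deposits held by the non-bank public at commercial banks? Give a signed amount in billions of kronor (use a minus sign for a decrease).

Currency withdrawal 47 billion kronor: non-bank counterparties' bank balances fall → −47B.
OMO purchase (from banks) 55 billion kronor: the counterparty is a bank, so public deposits are unchanged → 0.
Net: −47 + 0 = -47 billion.

-47 billion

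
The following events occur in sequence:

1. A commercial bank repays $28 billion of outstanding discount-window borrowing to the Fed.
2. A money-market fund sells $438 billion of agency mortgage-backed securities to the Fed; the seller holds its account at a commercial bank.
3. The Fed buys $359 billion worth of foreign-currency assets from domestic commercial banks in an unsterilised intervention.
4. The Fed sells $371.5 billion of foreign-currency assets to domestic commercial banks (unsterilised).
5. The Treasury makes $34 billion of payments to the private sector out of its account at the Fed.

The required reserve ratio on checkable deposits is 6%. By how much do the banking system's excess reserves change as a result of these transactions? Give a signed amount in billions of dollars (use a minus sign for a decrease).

+$403.18 billion

Discount-window repayment $28 billion: reserves −$28B, deposits 0.
Asset purchase (from non-banks) $438 billion: reserves +$438B, deposits +$438B.
FX purchase $359 billion: reserves +$359B, deposits 0.
FX sale $371.5 billion: reserves −$371.5B, deposits 0.
Government spending $34 billion: reserves +$34B, deposits +$34B.
Totals: Δreserves = +$431.5B, Δdeposits = +$472B.
Δrequired reserves = 6% × +$472B = +$28.32B.
Δexcess reserves = Δreserves − Δrequired = +$431.5B − (+$28.32B) = +$403.18 billion.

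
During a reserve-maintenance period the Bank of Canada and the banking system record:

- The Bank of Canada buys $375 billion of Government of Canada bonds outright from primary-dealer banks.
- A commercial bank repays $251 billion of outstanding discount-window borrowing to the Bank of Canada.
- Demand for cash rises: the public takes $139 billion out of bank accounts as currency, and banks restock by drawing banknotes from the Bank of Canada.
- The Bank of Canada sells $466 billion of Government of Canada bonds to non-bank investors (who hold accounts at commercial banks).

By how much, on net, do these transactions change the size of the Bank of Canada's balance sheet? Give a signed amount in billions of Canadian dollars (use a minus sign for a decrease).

-$342 billion

OMO purchase (from banks) $375 billion: a Bank of Canada asset is acquired → +$375B.
Discount-window repayment $251 billion: a Bank of Canada asset is shed → −$251B.
Currency withdrawal $139 billion: only the composition of liabilities changes → 0.
Asset sale (to non-banks) $466 billion: a Bank of Canada asset is shed → −$466B.
Net: 375 − 251 + 0 − 466 = -$342 billion.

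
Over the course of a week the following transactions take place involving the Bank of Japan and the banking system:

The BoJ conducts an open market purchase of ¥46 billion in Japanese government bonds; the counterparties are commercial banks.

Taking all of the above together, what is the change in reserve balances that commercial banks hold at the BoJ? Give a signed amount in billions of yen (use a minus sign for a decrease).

+¥46 billion

OMO purchase (from banks) ¥46 billion: the BoJ pays by crediting reserve accounts → +¥46B.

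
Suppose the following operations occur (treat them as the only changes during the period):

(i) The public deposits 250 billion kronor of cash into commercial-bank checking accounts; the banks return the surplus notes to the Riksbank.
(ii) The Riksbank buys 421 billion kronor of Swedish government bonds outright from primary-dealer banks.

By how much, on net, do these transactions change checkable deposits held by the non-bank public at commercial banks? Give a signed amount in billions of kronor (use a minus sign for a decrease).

Currency deposit 250 billion kronor: non-bank counterparties' bank balances rise → +250B.
OMO purchase (from banks) 421 billion kronor: the counterparty is a bank, so public deposits are unchanged → 0.
Net: 250 + 0 = +250 billion.

+250 billion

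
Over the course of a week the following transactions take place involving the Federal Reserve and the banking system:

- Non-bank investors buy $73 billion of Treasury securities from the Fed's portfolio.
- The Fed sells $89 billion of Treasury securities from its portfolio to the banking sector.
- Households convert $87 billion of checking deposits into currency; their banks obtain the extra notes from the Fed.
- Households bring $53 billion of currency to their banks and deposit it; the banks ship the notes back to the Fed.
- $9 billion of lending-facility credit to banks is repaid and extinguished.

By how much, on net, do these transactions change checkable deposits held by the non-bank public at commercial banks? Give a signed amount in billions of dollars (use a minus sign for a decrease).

Asset sale (to non-banks) $73 billion: non-bank counterparties' bank balances fall → −$73B.
OMO sale (to banks) $89 billion: the counterparty is a bank, so public deposits are unchanged → 0.
Currency withdrawal $87 billion: non-bank counterparties' bank balances fall → −$87B.
Currency deposit $53 billion: non-bank counterparties' bank balances rise → +$53B.
Discount-window repayment $9 billion: the counterparty is a bank, so public deposits are unchanged → 0.
Net: −73 + 0 − 87 + 53 + 0 = -$107 billion.

-$107 billion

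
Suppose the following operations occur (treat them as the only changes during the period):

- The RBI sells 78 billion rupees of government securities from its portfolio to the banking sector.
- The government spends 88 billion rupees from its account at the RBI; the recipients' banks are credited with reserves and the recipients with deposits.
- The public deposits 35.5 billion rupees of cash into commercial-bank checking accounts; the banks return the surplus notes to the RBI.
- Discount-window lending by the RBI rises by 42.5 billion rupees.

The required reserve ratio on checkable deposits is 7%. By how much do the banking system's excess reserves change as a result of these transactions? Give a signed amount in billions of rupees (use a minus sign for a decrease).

OMO sale (to banks) 78 billion rupees: reserves −78B, deposits 0.
Government spending 88 billion rupees: reserves +88B, deposits +88B.
Currency deposit 35.5 billion rupees: reserves +35.5B, deposits +35.5B.
Discount-window loan 42.5 billion rupees: reserves +42.5B, deposits 0.
Totals: Δreserves = +88B, Δdeposits = +123.5B.
Δrequired reserves = 7% × +123.5B = +8.645B.
Δexcess reserves = Δreserves − Δrequired = +88B − (+8.645B) = +79.355 billion.

+79.355 billion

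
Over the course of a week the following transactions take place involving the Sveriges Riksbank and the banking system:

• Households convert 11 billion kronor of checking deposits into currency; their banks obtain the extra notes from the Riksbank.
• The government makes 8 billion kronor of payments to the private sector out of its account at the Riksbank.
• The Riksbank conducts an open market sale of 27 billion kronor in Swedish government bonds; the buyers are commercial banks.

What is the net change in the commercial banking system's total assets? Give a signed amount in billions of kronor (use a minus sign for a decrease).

-3 billion

Currency withdrawal 11 billion kronor: bank balance sheets shrink → −11B.
Government spending 8 billion kronor: bank balance sheets expand → +8B.
OMO sale (to banks) 27 billion kronor: just an asset swap on bank balance sheets → 0.
Net: −11 + 8 + 0 = -3 billion.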